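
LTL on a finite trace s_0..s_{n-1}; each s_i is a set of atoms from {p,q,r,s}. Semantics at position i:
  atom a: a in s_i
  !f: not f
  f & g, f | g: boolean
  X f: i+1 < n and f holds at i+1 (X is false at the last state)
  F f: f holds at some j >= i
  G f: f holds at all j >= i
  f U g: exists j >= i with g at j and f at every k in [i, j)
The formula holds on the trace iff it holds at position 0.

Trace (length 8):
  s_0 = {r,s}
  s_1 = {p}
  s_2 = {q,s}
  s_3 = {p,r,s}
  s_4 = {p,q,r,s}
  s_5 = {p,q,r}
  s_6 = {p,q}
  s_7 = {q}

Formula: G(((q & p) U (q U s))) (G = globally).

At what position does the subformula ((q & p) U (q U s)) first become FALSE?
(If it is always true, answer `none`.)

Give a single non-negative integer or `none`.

s_0={r,s}: ((q & p) U (q U s))=True (q & p)=False q=False p=False (q U s)=True s=True
s_1={p}: ((q & p) U (q U s))=False (q & p)=False q=False p=True (q U s)=False s=False
s_2={q,s}: ((q & p) U (q U s))=True (q & p)=False q=True p=False (q U s)=True s=True
s_3={p,r,s}: ((q & p) U (q U s))=True (q & p)=False q=False p=True (q U s)=True s=True
s_4={p,q,r,s}: ((q & p) U (q U s))=True (q & p)=True q=True p=True (q U s)=True s=True
s_5={p,q,r}: ((q & p) U (q U s))=False (q & p)=True q=True p=True (q U s)=False s=False
s_6={p,q}: ((q & p) U (q U s))=False (q & p)=True q=True p=True (q U s)=False s=False
s_7={q}: ((q & p) U (q U s))=False (q & p)=False q=True p=False (q U s)=False s=False
G(((q & p) U (q U s))) holds globally = False
First violation at position 1.

Answer: 1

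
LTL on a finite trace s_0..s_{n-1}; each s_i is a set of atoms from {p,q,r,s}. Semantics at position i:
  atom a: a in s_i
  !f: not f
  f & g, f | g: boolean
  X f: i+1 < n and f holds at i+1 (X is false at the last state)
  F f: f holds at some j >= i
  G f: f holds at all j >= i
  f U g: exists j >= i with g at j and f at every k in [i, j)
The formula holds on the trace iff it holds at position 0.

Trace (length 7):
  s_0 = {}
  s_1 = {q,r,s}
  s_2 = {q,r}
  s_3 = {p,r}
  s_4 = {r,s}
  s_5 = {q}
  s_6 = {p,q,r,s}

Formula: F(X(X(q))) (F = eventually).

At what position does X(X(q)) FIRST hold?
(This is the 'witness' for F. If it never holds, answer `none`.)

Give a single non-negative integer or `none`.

Answer: 0

Derivation:
s_0={}: X(X(q))=True X(q)=True q=False
s_1={q,r,s}: X(X(q))=False X(q)=True q=True
s_2={q,r}: X(X(q))=False X(q)=False q=True
s_3={p,r}: X(X(q))=True X(q)=False q=False
s_4={r,s}: X(X(q))=True X(q)=True q=False
s_5={q}: X(X(q))=False X(q)=True q=True
s_6={p,q,r,s}: X(X(q))=False X(q)=False q=True
F(X(X(q))) holds; first witness at position 0.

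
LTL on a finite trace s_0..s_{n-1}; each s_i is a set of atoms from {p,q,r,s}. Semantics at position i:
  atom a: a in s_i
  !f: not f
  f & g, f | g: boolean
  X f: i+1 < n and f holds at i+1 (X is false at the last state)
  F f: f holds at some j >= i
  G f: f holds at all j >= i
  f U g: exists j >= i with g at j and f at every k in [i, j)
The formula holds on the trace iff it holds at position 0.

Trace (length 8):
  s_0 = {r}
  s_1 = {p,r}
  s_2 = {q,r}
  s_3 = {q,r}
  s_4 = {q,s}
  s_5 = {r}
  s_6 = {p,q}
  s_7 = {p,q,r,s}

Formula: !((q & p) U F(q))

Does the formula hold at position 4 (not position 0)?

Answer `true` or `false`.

s_0={r}: !((q & p) U F(q))=False ((q & p) U F(q))=True (q & p)=False q=False p=False F(q)=True
s_1={p,r}: !((q & p) U F(q))=False ((q & p) U F(q))=True (q & p)=False q=False p=True F(q)=True
s_2={q,r}: !((q & p) U F(q))=False ((q & p) U F(q))=True (q & p)=False q=True p=False F(q)=True
s_3={q,r}: !((q & p) U F(q))=False ((q & p) U F(q))=True (q & p)=False q=True p=False F(q)=True
s_4={q,s}: !((q & p) U F(q))=False ((q & p) U F(q))=True (q & p)=False q=True p=False F(q)=True
s_5={r}: !((q & p) U F(q))=False ((q & p) U F(q))=True (q & p)=False q=False p=False F(q)=True
s_6={p,q}: !((q & p) U F(q))=False ((q & p) U F(q))=True (q & p)=True q=True p=True F(q)=True
s_7={p,q,r,s}: !((q & p) U F(q))=False ((q & p) U F(q))=True (q & p)=True q=True p=True F(q)=True
Evaluating at position 4: result = False

Answer: false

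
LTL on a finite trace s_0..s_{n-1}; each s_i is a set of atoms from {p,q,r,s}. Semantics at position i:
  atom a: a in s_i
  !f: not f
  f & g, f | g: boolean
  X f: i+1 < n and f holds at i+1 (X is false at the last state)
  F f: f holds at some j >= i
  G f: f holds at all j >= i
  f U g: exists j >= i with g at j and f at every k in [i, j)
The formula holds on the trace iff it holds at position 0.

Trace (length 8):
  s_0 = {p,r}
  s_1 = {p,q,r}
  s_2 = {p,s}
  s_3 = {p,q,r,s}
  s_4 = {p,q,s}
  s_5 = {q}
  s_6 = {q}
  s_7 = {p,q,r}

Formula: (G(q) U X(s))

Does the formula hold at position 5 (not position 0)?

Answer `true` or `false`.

s_0={p,r}: (G(q) U X(s))=False G(q)=False q=False X(s)=False s=False
s_1={p,q,r}: (G(q) U X(s))=True G(q)=False q=True X(s)=True s=False
s_2={p,s}: (G(q) U X(s))=True G(q)=False q=False X(s)=True s=True
s_3={p,q,r,s}: (G(q) U X(s))=True G(q)=True q=True X(s)=True s=True
s_4={p,q,s}: (G(q) U X(s))=False G(q)=True q=True X(s)=False s=True
s_5={q}: (G(q) U X(s))=False G(q)=True q=True X(s)=False s=False
s_6={q}: (G(q) U X(s))=False G(q)=True q=True X(s)=False s=False
s_7={p,q,r}: (G(q) U X(s))=False G(q)=True q=True X(s)=False s=False
Evaluating at position 5: result = False

Answer: false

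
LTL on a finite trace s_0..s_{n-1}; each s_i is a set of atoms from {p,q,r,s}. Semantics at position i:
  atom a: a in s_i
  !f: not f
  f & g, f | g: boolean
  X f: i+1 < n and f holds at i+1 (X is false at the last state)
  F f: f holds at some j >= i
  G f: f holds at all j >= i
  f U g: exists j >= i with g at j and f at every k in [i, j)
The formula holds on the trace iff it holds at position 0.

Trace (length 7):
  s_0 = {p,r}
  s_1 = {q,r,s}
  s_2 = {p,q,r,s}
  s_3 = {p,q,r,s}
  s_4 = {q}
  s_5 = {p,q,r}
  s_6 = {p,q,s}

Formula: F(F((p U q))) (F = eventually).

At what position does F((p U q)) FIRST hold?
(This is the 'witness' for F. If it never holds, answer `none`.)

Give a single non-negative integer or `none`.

Answer: 0

Derivation:
s_0={p,r}: F((p U q))=True (p U q)=True p=True q=False
s_1={q,r,s}: F((p U q))=True (p U q)=True p=False q=True
s_2={p,q,r,s}: F((p U q))=True (p U q)=True p=True q=True
s_3={p,q,r,s}: F((p U q))=True (p U q)=True p=True q=True
s_4={q}: F((p U q))=True (p U q)=True p=False q=True
s_5={p,q,r}: F((p U q))=True (p U q)=True p=True q=True
s_6={p,q,s}: F((p U q))=True (p U q)=True p=True q=True
F(F((p U q))) holds; first witness at position 0.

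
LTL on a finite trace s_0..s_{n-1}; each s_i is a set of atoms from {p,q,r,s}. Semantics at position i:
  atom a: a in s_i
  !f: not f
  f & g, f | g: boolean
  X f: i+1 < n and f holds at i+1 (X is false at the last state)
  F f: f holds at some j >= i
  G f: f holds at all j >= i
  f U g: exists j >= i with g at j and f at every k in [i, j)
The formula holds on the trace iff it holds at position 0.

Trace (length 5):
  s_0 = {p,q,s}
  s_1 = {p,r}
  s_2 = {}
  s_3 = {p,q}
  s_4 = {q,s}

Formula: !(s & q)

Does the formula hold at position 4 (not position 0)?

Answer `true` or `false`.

s_0={p,q,s}: !(s & q)=False (s & q)=True s=True q=True
s_1={p,r}: !(s & q)=True (s & q)=False s=False q=False
s_2={}: !(s & q)=True (s & q)=False s=False q=False
s_3={p,q}: !(s & q)=True (s & q)=False s=False q=True
s_4={q,s}: !(s & q)=False (s & q)=True s=True q=True
Evaluating at position 4: result = False

Answer: false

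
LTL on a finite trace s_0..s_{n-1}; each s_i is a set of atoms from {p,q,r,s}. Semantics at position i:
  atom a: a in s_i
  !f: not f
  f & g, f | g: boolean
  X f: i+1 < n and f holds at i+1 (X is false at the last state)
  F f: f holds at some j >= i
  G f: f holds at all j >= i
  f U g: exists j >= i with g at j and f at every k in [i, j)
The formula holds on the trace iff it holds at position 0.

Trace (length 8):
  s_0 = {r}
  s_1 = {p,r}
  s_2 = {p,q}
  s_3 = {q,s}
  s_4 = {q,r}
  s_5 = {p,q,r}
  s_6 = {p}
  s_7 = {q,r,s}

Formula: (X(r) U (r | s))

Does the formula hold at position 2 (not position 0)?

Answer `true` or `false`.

Answer: false

Derivation:
s_0={r}: (X(r) U (r | s))=True X(r)=True r=True (r | s)=True s=False
s_1={p,r}: (X(r) U (r | s))=True X(r)=False r=True (r | s)=True s=False
s_2={p,q}: (X(r) U (r | s))=False X(r)=False r=False (r | s)=False s=False
s_3={q,s}: (X(r) U (r | s))=True X(r)=True r=False (r | s)=True s=True
s_4={q,r}: (X(r) U (r | s))=True X(r)=True r=True (r | s)=True s=False
s_5={p,q,r}: (X(r) U (r | s))=True X(r)=False r=True (r | s)=True s=False
s_6={p}: (X(r) U (r | s))=True X(r)=True r=False (r | s)=False s=False
s_7={q,r,s}: (X(r) U (r | s))=True X(r)=False r=True (r | s)=True s=True
Evaluating at position 2: result = False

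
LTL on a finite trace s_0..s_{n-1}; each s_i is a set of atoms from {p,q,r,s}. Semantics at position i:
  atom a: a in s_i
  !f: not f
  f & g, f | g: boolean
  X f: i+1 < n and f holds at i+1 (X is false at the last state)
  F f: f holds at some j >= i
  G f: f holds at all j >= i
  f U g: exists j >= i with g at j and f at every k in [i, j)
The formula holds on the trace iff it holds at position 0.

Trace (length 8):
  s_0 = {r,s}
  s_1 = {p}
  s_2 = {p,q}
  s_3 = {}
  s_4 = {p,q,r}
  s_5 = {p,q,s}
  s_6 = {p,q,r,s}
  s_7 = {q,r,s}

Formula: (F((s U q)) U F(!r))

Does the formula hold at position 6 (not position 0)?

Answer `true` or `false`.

s_0={r,s}: (F((s U q)) U F(!r))=True F((s U q))=True (s U q)=False s=True q=False F(!r)=True !r=False r=True
s_1={p}: (F((s U q)) U F(!r))=True F((s U q))=True (s U q)=False s=False q=False F(!r)=True !r=True r=False
s_2={p,q}: (F((s U q)) U F(!r))=True F((s U q))=True (s U q)=True s=False q=True F(!r)=True !r=True r=False
s_3={}: (F((s U q)) U F(!r))=True F((s U q))=True (s U q)=False s=False q=False F(!r)=True !r=True r=False
s_4={p,q,r}: (F((s U q)) U F(!r))=True F((s U q))=True (s U q)=True s=False q=True F(!r)=True !r=False r=True
s_5={p,q,s}: (F((s U q)) U F(!r))=True F((s U q))=True (s U q)=True s=True q=True F(!r)=True !r=True r=False
s_6={p,q,r,s}: (F((s U q)) U F(!r))=False F((s U q))=True (s U q)=True s=True q=True F(!r)=False !r=False r=True
s_7={q,r,s}: (F((s U q)) U F(!r))=False F((s U q))=True (s U q)=True s=True q=True F(!r)=False !r=False r=True
Evaluating at position 6: result = False

Answer: false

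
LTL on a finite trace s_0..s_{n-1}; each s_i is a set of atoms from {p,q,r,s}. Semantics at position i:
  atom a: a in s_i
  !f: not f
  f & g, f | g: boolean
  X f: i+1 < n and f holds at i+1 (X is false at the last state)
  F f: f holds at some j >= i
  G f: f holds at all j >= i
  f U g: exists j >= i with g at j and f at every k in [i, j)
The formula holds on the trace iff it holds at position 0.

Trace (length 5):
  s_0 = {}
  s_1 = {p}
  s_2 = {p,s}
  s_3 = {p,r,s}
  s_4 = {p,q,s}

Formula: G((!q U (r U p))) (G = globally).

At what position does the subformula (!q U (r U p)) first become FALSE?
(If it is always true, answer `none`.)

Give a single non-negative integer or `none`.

Answer: none

Derivation:
s_0={}: (!q U (r U p))=True !q=True q=False (r U p)=False r=False p=False
s_1={p}: (!q U (r U p))=True !q=True q=False (r U p)=True r=False p=True
s_2={p,s}: (!q U (r U p))=True !q=True q=False (r U p)=True r=False p=True
s_3={p,r,s}: (!q U (r U p))=True !q=True q=False (r U p)=True r=True p=True
s_4={p,q,s}: (!q U (r U p))=True !q=False q=True (r U p)=True r=False p=True
G((!q U (r U p))) holds globally = True
No violation — formula holds at every position.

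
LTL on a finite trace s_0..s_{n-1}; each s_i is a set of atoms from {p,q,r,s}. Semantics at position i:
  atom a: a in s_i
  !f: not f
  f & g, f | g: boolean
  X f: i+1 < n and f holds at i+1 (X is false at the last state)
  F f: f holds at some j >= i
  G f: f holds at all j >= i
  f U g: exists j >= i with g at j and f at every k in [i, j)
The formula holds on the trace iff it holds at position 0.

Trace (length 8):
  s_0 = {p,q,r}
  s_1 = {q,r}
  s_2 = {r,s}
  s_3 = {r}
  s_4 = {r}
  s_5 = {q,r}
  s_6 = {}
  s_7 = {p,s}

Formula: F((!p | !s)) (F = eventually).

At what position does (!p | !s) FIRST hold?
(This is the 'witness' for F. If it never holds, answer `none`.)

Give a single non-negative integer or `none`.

s_0={p,q,r}: (!p | !s)=True !p=False p=True !s=True s=False
s_1={q,r}: (!p | !s)=True !p=True p=False !s=True s=False
s_2={r,s}: (!p | !s)=True !p=True p=False !s=False s=True
s_3={r}: (!p | !s)=True !p=True p=False !s=True s=False
s_4={r}: (!p | !s)=True !p=True p=False !s=True s=False
s_5={q,r}: (!p | !s)=True !p=True p=False !s=True s=False
s_6={}: (!p | !s)=True !p=True p=False !s=True s=False
s_7={p,s}: (!p | !s)=False !p=False p=True !s=False s=True
F((!p | !s)) holds; first witness at position 0.

Answer: 0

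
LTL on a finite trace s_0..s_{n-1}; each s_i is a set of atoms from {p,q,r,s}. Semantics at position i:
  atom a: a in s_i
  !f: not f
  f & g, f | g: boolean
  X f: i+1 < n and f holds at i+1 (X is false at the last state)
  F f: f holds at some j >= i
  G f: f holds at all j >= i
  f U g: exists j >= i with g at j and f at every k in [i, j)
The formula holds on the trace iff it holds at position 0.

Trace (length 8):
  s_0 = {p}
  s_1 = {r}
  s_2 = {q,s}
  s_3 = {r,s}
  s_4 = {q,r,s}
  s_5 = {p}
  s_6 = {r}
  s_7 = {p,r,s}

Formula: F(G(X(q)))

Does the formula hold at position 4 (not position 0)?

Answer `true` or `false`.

s_0={p}: F(G(X(q)))=False G(X(q))=False X(q)=False q=False
s_1={r}: F(G(X(q)))=False G(X(q))=False X(q)=True q=False
s_2={q,s}: F(G(X(q)))=False G(X(q))=False X(q)=False q=True
s_3={r,s}: F(G(X(q)))=False G(X(q))=False X(q)=True q=False
s_4={q,r,s}: F(G(X(q)))=False G(X(q))=False X(q)=False q=True
s_5={p}: F(G(X(q)))=False G(X(q))=False X(q)=False q=False
s_6={r}: F(G(X(q)))=False G(X(q))=False X(q)=False q=False
s_7={p,r,s}: F(G(X(q)))=False G(X(q))=False X(q)=False q=False
Evaluating at position 4: result = False

Answer: false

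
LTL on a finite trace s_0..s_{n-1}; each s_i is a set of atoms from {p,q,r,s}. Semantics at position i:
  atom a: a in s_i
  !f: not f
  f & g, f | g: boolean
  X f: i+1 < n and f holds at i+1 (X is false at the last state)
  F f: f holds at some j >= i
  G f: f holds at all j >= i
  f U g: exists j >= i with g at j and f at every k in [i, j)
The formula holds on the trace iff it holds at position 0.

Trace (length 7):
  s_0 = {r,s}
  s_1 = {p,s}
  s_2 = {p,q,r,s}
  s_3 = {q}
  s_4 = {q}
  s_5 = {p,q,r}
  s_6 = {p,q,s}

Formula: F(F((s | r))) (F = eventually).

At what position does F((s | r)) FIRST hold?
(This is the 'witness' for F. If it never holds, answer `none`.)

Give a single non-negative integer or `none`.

s_0={r,s}: F((s | r))=True (s | r)=True s=True r=True
s_1={p,s}: F((s | r))=True (s | r)=True s=True r=False
s_2={p,q,r,s}: F((s | r))=True (s | r)=True s=True r=True
s_3={q}: F((s | r))=True (s | r)=False s=False r=False
s_4={q}: F((s | r))=True (s | r)=False s=False r=False
s_5={p,q,r}: F((s | r))=True (s | r)=True s=False r=True
s_6={p,q,s}: F((s | r))=True (s | r)=True s=True r=False
F(F((s | r))) holds; first witness at position 0.

Answer: 0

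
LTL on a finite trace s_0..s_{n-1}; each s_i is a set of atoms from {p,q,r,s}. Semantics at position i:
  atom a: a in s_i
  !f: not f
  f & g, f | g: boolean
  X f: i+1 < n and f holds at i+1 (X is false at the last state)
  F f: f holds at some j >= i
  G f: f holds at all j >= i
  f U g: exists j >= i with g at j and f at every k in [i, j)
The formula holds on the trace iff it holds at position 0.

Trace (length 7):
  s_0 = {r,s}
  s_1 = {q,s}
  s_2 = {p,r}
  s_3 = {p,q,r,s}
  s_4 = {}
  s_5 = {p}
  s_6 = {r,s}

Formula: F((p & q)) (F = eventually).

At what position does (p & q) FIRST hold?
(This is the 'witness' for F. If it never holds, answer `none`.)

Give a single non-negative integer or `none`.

s_0={r,s}: (p & q)=False p=False q=False
s_1={q,s}: (p & q)=False p=False q=True
s_2={p,r}: (p & q)=False p=True q=False
s_3={p,q,r,s}: (p & q)=True p=True q=True
s_4={}: (p & q)=False p=False q=False
s_5={p}: (p & q)=False p=True q=False
s_6={r,s}: (p & q)=False p=False q=False
F((p & q)) holds; first witness at position 3.

Answer: 3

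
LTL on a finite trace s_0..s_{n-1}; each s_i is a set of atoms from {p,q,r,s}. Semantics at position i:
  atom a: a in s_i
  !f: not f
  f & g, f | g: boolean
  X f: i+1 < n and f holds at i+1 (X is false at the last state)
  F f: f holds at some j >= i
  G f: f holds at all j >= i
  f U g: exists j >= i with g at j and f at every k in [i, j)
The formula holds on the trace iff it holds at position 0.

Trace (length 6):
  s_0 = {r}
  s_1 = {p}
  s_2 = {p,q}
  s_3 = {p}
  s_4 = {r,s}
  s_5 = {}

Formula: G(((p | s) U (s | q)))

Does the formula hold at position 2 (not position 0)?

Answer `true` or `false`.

s_0={r}: G(((p | s) U (s | q)))=False ((p | s) U (s | q))=False (p | s)=False p=False s=False (s | q)=False q=False
s_1={p}: G(((p | s) U (s | q)))=False ((p | s) U (s | q))=True (p | s)=True p=True s=False (s | q)=False q=False
s_2={p,q}: G(((p | s) U (s | q)))=False ((p | s) U (s | q))=True (p | s)=True p=True s=False (s | q)=True q=True
s_3={p}: G(((p | s) U (s | q)))=False ((p | s) U (s | q))=True (p | s)=True p=True s=False (s | q)=False q=False
s_4={r,s}: G(((p | s) U (s | q)))=False ((p | s) U (s | q))=True (p | s)=True p=False s=True (s | q)=True q=False
s_5={}: G(((p | s) U (s | q)))=False ((p | s) U (s | q))=False (p | s)=False p=False s=False (s | q)=False q=False
Evaluating at position 2: result = False

Answer: false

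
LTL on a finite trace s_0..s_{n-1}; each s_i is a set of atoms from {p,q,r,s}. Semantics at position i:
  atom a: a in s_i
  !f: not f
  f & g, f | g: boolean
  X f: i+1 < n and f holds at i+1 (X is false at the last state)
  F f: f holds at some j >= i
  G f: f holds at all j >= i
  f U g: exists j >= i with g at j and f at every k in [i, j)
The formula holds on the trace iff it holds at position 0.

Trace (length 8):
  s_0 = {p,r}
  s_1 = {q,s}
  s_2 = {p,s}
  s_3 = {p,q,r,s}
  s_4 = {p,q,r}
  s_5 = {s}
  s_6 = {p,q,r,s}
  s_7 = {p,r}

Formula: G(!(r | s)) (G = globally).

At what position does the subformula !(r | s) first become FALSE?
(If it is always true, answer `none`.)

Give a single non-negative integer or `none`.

Answer: 0

Derivation:
s_0={p,r}: !(r | s)=False (r | s)=True r=True s=False
s_1={q,s}: !(r | s)=False (r | s)=True r=False s=True
s_2={p,s}: !(r | s)=False (r | s)=True r=False s=True
s_3={p,q,r,s}: !(r | s)=False (r | s)=True r=True s=True
s_4={p,q,r}: !(r | s)=False (r | s)=True r=True s=False
s_5={s}: !(r | s)=False (r | s)=True r=False s=True
s_6={p,q,r,s}: !(r | s)=False (r | s)=True r=True s=True
s_7={p,r}: !(r | s)=False (r | s)=True r=True s=False
G(!(r | s)) holds globally = False
First violation at position 0.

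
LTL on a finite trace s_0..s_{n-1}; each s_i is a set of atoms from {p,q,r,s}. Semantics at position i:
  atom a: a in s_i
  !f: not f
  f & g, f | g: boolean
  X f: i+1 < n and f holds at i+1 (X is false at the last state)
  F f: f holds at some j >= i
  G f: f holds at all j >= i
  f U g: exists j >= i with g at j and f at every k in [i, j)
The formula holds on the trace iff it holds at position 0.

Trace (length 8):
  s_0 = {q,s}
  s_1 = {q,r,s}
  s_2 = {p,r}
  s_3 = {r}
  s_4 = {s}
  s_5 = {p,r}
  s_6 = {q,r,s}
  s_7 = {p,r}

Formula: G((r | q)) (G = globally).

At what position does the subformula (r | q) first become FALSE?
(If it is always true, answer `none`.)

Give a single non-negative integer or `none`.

Answer: 4

Derivation:
s_0={q,s}: (r | q)=True r=False q=True
s_1={q,r,s}: (r | q)=True r=True q=True
s_2={p,r}: (r | q)=True r=True q=False
s_3={r}: (r | q)=True r=True q=False
s_4={s}: (r | q)=False r=False q=False
s_5={p,r}: (r | q)=True r=True q=False
s_6={q,r,s}: (r | q)=True r=True q=True
s_7={p,r}: (r | q)=True r=True q=False
G((r | q)) holds globally = False
First violation at position 4.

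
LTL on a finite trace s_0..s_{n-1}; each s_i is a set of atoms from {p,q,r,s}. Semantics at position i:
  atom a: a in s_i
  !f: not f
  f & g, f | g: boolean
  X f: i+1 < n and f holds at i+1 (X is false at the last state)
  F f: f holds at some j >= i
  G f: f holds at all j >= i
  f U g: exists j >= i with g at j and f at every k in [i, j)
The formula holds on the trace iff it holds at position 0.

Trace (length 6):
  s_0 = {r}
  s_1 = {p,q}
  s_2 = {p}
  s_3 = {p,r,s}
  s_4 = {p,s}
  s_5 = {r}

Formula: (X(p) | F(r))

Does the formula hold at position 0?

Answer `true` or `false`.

Answer: true

Derivation:
s_0={r}: (X(p) | F(r))=True X(p)=True p=False F(r)=True r=True
s_1={p,q}: (X(p) | F(r))=True X(p)=True p=True F(r)=True r=False
s_2={p}: (X(p) | F(r))=True X(p)=True p=True F(r)=True r=False
s_3={p,r,s}: (X(p) | F(r))=True X(p)=True p=True F(r)=True r=True
s_4={p,s}: (X(p) | F(r))=True X(p)=False p=True F(r)=True r=False
s_5={r}: (X(p) | F(r))=True X(p)=False p=False F(r)=True r=True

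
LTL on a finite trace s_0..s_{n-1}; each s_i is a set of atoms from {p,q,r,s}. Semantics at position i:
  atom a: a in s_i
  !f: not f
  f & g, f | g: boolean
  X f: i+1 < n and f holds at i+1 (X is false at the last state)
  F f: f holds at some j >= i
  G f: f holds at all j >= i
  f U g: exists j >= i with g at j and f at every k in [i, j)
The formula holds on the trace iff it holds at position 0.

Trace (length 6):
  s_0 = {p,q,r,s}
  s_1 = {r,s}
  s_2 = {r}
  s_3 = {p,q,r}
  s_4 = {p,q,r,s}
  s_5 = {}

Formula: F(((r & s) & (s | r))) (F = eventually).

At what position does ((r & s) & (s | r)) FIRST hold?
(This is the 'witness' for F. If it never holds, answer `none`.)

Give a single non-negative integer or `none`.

s_0={p,q,r,s}: ((r & s) & (s | r))=True (r & s)=True r=True s=True (s | r)=True
s_1={r,s}: ((r & s) & (s | r))=True (r & s)=True r=True s=True (s | r)=True
s_2={r}: ((r & s) & (s | r))=False (r & s)=False r=True s=False (s | r)=True
s_3={p,q,r}: ((r & s) & (s | r))=False (r & s)=False r=True s=False (s | r)=True
s_4={p,q,r,s}: ((r & s) & (s | r))=True (r & s)=True r=True s=True (s | r)=True
s_5={}: ((r & s) & (s | r))=False (r & s)=False r=False s=False (s | r)=False
F(((r & s) & (s | r))) holds; first witness at position 0.

Answer: 0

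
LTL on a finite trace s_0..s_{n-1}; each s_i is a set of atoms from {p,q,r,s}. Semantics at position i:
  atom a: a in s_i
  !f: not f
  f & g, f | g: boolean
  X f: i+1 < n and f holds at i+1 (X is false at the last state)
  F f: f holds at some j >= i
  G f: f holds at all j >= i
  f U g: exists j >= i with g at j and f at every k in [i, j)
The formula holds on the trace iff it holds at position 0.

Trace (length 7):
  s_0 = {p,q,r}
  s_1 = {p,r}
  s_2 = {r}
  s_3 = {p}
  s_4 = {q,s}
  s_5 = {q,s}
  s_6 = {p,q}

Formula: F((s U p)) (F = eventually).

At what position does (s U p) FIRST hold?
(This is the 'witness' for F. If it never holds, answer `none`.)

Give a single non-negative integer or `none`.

Answer: 0

Derivation:
s_0={p,q,r}: (s U p)=True s=False p=True
s_1={p,r}: (s U p)=True s=False p=True
s_2={r}: (s U p)=False s=False p=False
s_3={p}: (s U p)=True s=False p=True
s_4={q,s}: (s U p)=True s=True p=False
s_5={q,s}: (s U p)=True s=True p=False
s_6={p,q}: (s U p)=True s=False p=True
F((s U p)) holds; first witness at position 0.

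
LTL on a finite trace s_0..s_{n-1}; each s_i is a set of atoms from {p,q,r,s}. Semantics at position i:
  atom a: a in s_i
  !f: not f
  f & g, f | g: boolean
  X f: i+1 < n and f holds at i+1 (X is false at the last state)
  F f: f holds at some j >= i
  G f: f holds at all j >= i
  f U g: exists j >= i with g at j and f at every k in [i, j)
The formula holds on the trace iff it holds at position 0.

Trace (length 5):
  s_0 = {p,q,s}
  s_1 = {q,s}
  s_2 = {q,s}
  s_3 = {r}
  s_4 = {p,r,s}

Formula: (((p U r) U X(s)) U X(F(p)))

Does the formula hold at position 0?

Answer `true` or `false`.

s_0={p,q,s}: (((p U r) U X(s)) U X(F(p)))=True ((p U r) U X(s))=True (p U r)=False p=True r=False X(s)=True s=True X(F(p))=True F(p)=True
s_1={q,s}: (((p U r) U X(s)) U X(F(p)))=True ((p U r) U X(s))=True (p U r)=False p=False r=False X(s)=True s=True X(F(p))=True F(p)=True
s_2={q,s}: (((p U r) U X(s)) U X(F(p)))=True ((p U r) U X(s))=False (p U r)=False p=False r=False X(s)=False s=True X(F(p))=True F(p)=True
s_3={r}: (((p U r) U X(s)) U X(F(p)))=True ((p U r) U X(s))=True (p U r)=True p=False r=True X(s)=True s=False X(F(p))=True F(p)=True
s_4={p,r,s}: (((p U r) U X(s)) U X(F(p)))=False ((p U r) U X(s))=False (p U r)=True p=True r=True X(s)=False s=True X(F(p))=False F(p)=True

Answer: true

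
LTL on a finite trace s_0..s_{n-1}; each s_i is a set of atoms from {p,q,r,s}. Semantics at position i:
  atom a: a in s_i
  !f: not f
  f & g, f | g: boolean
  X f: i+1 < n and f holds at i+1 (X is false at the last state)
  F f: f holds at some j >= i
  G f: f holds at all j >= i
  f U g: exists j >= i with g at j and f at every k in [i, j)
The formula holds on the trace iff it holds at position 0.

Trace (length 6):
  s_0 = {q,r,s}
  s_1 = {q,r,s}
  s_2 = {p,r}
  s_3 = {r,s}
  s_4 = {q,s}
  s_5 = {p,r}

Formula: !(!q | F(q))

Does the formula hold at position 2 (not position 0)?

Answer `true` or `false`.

Answer: false

Derivation:
s_0={q,r,s}: !(!q | F(q))=False (!q | F(q))=True !q=False q=True F(q)=True
s_1={q,r,s}: !(!q | F(q))=False (!q | F(q))=True !q=False q=True F(q)=True
s_2={p,r}: !(!q | F(q))=False (!q | F(q))=True !q=True q=False F(q)=True
s_3={r,s}: !(!q | F(q))=False (!q | F(q))=True !q=True q=False F(q)=True
s_4={q,s}: !(!q | F(q))=False (!q | F(q))=True !q=False q=True F(q)=True
s_5={p,r}: !(!q | F(q))=False (!q | F(q))=True !q=True q=False F(q)=False
Evaluating at position 2: result = False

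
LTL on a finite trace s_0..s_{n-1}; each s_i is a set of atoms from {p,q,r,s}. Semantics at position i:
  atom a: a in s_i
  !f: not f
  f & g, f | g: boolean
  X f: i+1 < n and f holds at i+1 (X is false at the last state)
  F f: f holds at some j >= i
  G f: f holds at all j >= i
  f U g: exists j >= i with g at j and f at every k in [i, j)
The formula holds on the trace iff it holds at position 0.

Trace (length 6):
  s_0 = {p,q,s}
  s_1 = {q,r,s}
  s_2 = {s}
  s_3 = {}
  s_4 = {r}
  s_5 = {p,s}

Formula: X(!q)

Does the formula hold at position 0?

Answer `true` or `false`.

s_0={p,q,s}: X(!q)=False !q=False q=True
s_1={q,r,s}: X(!q)=True !q=False q=True
s_2={s}: X(!q)=True !q=True q=False
s_3={}: X(!q)=True !q=True q=False
s_4={r}: X(!q)=True !q=True q=False
s_5={p,s}: X(!q)=False !q=True q=False

Answer: false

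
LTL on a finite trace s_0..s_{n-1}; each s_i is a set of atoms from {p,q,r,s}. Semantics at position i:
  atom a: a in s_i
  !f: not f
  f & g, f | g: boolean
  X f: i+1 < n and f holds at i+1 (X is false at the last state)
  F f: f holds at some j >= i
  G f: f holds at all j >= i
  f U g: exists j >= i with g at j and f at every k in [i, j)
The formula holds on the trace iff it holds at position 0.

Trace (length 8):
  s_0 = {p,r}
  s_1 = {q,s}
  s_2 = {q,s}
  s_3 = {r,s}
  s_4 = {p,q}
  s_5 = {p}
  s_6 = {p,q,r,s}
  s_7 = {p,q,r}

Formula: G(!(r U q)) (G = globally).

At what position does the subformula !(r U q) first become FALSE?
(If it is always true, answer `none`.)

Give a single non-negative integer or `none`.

s_0={p,r}: !(r U q)=False (r U q)=True r=True q=False
s_1={q,s}: !(r U q)=False (r U q)=True r=False q=True
s_2={q,s}: !(r U q)=False (r U q)=True r=False q=True
s_3={r,s}: !(r U q)=False (r U q)=True r=True q=False
s_4={p,q}: !(r U q)=False (r U q)=True r=False q=True
s_5={p}: !(r U q)=True (r U q)=False r=False q=False
s_6={p,q,r,s}: !(r U q)=False (r U q)=True r=True q=True
s_7={p,q,r}: !(r U q)=False (r U q)=True r=True q=True
G(!(r U q)) holds globally = False
First violation at position 0.

Answer: 0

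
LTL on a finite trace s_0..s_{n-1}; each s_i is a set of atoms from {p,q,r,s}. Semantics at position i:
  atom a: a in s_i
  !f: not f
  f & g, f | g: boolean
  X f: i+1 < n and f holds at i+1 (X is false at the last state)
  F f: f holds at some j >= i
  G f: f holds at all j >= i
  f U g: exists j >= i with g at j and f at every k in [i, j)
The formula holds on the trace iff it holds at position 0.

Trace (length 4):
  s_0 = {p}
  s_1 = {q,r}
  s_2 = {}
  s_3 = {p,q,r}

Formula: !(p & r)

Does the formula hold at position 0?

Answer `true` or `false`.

s_0={p}: !(p & r)=True (p & r)=False p=True r=False
s_1={q,r}: !(p & r)=True (p & r)=False p=False r=True
s_2={}: !(p & r)=True (p & r)=False p=False r=False
s_3={p,q,r}: !(p & r)=False (p & r)=True p=True r=True

Answer: true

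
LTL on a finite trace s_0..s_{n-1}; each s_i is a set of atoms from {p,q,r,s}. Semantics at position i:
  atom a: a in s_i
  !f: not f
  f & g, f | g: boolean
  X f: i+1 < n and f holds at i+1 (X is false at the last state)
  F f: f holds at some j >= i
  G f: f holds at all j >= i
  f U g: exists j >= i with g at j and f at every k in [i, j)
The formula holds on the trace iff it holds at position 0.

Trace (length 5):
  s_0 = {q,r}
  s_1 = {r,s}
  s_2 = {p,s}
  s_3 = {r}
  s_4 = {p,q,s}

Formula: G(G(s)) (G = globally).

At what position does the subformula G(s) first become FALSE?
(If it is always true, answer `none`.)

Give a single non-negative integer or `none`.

Answer: 0

Derivation:
s_0={q,r}: G(s)=False s=False
s_1={r,s}: G(s)=False s=True
s_2={p,s}: G(s)=False s=True
s_3={r}: G(s)=False s=False
s_4={p,q,s}: G(s)=True s=True
G(G(s)) holds globally = False
First violation at position 0.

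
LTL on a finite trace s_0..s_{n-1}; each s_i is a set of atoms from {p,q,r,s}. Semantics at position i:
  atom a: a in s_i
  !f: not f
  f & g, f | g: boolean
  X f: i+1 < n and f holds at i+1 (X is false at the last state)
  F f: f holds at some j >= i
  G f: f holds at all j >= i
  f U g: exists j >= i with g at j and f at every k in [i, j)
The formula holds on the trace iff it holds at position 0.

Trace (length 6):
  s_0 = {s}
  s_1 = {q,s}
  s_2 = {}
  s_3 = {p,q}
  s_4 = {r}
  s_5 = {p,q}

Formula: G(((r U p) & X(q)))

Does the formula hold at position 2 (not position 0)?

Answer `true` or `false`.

s_0={s}: G(((r U p) & X(q)))=False ((r U p) & X(q))=False (r U p)=False r=False p=False X(q)=True q=False
s_1={q,s}: G(((r U p) & X(q)))=False ((r U p) & X(q))=False (r U p)=False r=False p=False X(q)=False q=True
s_2={}: G(((r U p) & X(q)))=False ((r U p) & X(q))=False (r U p)=False r=False p=False X(q)=True q=False
s_3={p,q}: G(((r U p) & X(q)))=False ((r U p) & X(q))=False (r U p)=True r=False p=True X(q)=False q=True
s_4={r}: G(((r U p) & X(q)))=False ((r U p) & X(q))=True (r U p)=True r=True p=False X(q)=True q=False
s_5={p,q}: G(((r U p) & X(q)))=False ((r U p) & X(q))=False (r U p)=True r=False p=True X(q)=False q=True
Evaluating at position 2: result = False

Answer: false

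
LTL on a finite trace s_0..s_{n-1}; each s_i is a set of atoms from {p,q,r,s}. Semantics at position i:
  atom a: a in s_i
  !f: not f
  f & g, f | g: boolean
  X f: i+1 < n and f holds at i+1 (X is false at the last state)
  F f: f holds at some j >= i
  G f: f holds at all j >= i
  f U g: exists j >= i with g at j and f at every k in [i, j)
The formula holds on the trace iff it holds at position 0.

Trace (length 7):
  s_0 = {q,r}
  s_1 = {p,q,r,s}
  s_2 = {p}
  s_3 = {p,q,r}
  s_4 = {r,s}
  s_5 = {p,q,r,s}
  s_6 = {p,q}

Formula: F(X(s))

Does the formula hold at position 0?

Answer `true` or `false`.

s_0={q,r}: F(X(s))=True X(s)=True s=False
s_1={p,q,r,s}: F(X(s))=True X(s)=False s=True
s_2={p}: F(X(s))=True X(s)=False s=False
s_3={p,q,r}: F(X(s))=True X(s)=True s=False
s_4={r,s}: F(X(s))=True X(s)=True s=True
s_5={p,q,r,s}: F(X(s))=False X(s)=False s=True
s_6={p,q}: F(X(s))=False X(s)=False s=False

Answer: true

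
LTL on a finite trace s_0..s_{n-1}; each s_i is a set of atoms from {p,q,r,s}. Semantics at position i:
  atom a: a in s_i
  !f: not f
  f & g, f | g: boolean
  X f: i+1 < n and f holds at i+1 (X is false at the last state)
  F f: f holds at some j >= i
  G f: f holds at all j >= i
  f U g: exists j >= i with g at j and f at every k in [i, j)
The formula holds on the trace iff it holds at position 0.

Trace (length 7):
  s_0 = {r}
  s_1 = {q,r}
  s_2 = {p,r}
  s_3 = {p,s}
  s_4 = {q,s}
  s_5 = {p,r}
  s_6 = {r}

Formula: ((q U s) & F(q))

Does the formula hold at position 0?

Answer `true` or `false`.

s_0={r}: ((q U s) & F(q))=False (q U s)=False q=False s=False F(q)=True
s_1={q,r}: ((q U s) & F(q))=False (q U s)=False q=True s=False F(q)=True
s_2={p,r}: ((q U s) & F(q))=False (q U s)=False q=False s=False F(q)=True
s_3={p,s}: ((q U s) & F(q))=True (q U s)=True q=False s=True F(q)=True
s_4={q,s}: ((q U s) & F(q))=True (q U s)=True q=True s=True F(q)=True
s_5={p,r}: ((q U s) & F(q))=False (q U s)=False q=False s=False F(q)=False
s_6={r}: ((q U s) & F(q))=False (q U s)=False q=False s=False F(q)=False

Answer: false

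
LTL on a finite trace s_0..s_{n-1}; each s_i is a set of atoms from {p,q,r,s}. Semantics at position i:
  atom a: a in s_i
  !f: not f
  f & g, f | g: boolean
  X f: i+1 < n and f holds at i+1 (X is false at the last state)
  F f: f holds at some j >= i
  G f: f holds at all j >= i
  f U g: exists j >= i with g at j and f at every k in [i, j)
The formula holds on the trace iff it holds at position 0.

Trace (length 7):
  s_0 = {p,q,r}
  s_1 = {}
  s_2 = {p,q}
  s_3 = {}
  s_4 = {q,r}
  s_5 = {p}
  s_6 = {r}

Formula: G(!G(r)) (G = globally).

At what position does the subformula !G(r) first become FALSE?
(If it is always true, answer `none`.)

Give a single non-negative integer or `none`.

Answer: 6

Derivation:
s_0={p,q,r}: !G(r)=True G(r)=False r=True
s_1={}: !G(r)=True G(r)=False r=False
s_2={p,q}: !G(r)=True G(r)=False r=False
s_3={}: !G(r)=True G(r)=False r=False
s_4={q,r}: !G(r)=True G(r)=False r=True
s_5={p}: !G(r)=True G(r)=False r=False
s_6={r}: !G(r)=False G(r)=True r=True
G(!G(r)) holds globally = False
First violation at position 6.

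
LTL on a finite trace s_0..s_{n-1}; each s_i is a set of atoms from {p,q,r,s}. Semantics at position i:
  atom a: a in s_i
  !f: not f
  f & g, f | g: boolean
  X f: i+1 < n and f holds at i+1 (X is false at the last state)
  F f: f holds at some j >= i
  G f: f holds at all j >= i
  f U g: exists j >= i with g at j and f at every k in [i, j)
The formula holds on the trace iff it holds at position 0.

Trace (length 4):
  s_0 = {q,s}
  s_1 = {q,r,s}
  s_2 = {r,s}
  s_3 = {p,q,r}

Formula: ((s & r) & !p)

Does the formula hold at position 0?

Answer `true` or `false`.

s_0={q,s}: ((s & r) & !p)=False (s & r)=False s=True r=False !p=True p=False
s_1={q,r,s}: ((s & r) & !p)=True (s & r)=True s=True r=True !p=True p=False
s_2={r,s}: ((s & r) & !p)=True (s & r)=True s=True r=True !p=True p=False
s_3={p,q,r}: ((s & r) & !p)=False (s & r)=False s=False r=True !p=False p=True

Answer: false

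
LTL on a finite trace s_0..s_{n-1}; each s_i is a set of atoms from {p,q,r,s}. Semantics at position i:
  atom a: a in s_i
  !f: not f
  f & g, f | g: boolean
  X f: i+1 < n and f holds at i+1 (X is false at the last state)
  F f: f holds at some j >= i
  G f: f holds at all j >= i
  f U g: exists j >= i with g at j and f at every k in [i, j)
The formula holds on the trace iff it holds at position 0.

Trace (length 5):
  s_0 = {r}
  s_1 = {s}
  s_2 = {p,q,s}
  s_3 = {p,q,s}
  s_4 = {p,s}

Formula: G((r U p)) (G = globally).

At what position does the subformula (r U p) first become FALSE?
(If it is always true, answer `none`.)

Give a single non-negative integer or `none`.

Answer: 0

Derivation:
s_0={r}: (r U p)=False r=True p=False
s_1={s}: (r U p)=False r=False p=False
s_2={p,q,s}: (r U p)=True r=False p=True
s_3={p,q,s}: (r U p)=True r=False p=True
s_4={p,s}: (r U p)=True r=False p=True
G((r U p)) holds globally = False
First violation at position 0.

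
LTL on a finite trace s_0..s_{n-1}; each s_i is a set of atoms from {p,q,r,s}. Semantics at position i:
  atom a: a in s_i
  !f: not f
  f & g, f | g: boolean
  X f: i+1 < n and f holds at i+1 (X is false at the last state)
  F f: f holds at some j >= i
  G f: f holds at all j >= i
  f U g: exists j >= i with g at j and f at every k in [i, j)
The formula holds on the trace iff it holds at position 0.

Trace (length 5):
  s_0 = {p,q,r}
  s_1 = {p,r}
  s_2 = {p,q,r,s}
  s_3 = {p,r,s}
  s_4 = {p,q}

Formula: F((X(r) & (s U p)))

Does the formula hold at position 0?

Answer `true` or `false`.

Answer: true

Derivation:
s_0={p,q,r}: F((X(r) & (s U p)))=True (X(r) & (s U p))=True X(r)=True r=True (s U p)=True s=False p=True
s_1={p,r}: F((X(r) & (s U p)))=True (X(r) & (s U p))=True X(r)=True r=True (s U p)=True s=False p=True
s_2={p,q,r,s}: F((X(r) & (s U p)))=True (X(r) & (s U p))=True X(r)=True r=True (s U p)=True s=True p=True
s_3={p,r,s}: F((X(r) & (s U p)))=False (X(r) & (s U p))=False X(r)=False r=True (s U p)=True s=True p=True
s_4={p,q}: F((X(r) & (s U p)))=False (X(r) & (s U p))=False X(r)=False r=False (s U p)=True s=False p=True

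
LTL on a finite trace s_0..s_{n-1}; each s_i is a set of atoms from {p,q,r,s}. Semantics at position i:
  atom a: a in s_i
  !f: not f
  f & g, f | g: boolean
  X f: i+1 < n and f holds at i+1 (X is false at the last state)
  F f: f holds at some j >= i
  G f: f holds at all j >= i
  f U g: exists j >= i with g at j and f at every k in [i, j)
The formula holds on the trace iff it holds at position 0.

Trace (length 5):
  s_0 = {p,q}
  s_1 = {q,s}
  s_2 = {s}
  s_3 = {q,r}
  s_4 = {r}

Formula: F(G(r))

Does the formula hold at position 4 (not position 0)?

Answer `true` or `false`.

s_0={p,q}: F(G(r))=True G(r)=False r=False
s_1={q,s}: F(G(r))=True G(r)=False r=False
s_2={s}: F(G(r))=True G(r)=False r=False
s_3={q,r}: F(G(r))=True G(r)=True r=True
s_4={r}: F(G(r))=True G(r)=True r=True
Evaluating at position 4: result = True

Answer: true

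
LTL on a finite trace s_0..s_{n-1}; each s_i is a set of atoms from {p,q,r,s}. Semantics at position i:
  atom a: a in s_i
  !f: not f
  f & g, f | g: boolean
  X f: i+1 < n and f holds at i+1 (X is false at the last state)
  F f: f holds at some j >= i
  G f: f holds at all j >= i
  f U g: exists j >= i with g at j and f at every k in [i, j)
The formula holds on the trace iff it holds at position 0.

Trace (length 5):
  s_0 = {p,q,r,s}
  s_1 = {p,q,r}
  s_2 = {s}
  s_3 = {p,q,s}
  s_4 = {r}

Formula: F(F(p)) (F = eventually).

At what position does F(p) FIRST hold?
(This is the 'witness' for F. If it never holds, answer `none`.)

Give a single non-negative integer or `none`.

Answer: 0

Derivation:
s_0={p,q,r,s}: F(p)=True p=True
s_1={p,q,r}: F(p)=True p=True
s_2={s}: F(p)=True p=False
s_3={p,q,s}: F(p)=True p=True
s_4={r}: F(p)=False p=False
F(F(p)) holds; first witness at position 0.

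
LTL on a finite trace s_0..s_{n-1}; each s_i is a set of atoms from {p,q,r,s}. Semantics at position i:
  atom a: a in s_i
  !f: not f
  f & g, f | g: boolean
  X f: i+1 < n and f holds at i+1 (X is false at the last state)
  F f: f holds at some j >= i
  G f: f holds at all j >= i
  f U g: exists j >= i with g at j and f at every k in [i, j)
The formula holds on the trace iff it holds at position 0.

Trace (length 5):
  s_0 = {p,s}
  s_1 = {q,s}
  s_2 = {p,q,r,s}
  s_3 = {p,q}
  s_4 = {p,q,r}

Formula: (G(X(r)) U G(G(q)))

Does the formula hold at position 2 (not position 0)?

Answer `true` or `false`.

Answer: true

Derivation:
s_0={p,s}: (G(X(r)) U G(G(q)))=False G(X(r))=False X(r)=False r=False G(G(q))=False G(q)=False q=False
s_1={q,s}: (G(X(r)) U G(G(q)))=True G(X(r))=False X(r)=True r=False G(G(q))=True G(q)=True q=True
s_2={p,q,r,s}: (G(X(r)) U G(G(q)))=True G(X(r))=False X(r)=False r=True G(G(q))=True G(q)=True q=True
s_3={p,q}: (G(X(r)) U G(G(q)))=True G(X(r))=False X(r)=True r=False G(G(q))=True G(q)=True q=True
s_4={p,q,r}: (G(X(r)) U G(G(q)))=True G(X(r))=False X(r)=False r=True G(G(q))=True G(q)=True q=True
Evaluating at position 2: result = True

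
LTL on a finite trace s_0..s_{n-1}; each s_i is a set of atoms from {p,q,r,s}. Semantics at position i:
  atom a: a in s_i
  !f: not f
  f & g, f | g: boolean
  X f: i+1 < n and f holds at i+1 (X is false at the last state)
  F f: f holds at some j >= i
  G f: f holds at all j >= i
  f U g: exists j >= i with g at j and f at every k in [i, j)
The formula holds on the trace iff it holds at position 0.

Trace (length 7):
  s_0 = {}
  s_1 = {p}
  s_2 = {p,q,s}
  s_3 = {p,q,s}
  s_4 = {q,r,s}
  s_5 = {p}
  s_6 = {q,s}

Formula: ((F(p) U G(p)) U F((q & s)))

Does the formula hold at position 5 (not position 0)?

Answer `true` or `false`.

Answer: true

Derivation:
s_0={}: ((F(p) U G(p)) U F((q & s)))=True (F(p) U G(p))=False F(p)=True p=False G(p)=False F((q & s))=True (q & s)=False q=False s=False
s_1={p}: ((F(p) U G(p)) U F((q & s)))=True (F(p) U G(p))=False F(p)=True p=True G(p)=False F((q & s))=True (q & s)=False q=False s=False
s_2={p,q,s}: ((F(p) U G(p)) U F((q & s)))=True (F(p) U G(p))=False F(p)=True p=True G(p)=False F((q & s))=True (q & s)=True q=True s=True
s_3={p,q,s}: ((F(p) U G(p)) U F((q & s)))=True (F(p) U G(p))=False F(p)=True p=True G(p)=False F((q & s))=True (q & s)=True q=True s=True
s_4={q,r,s}: ((F(p) U G(p)) U F((q & s)))=True (F(p) U G(p))=False F(p)=True p=False G(p)=False F((q & s))=True (q & s)=True q=True s=True
s_5={p}: ((F(p) U G(p)) U F((q & s)))=True (F(p) U G(p))=False F(p)=True p=True G(p)=False F((q & s))=True (q & s)=False q=False s=False
s_6={q,s}: ((F(p) U G(p)) U F((q & s)))=True (F(p) U G(p))=False F(p)=False p=False G(p)=False F((q & s))=True (q & s)=True q=True s=True
Evaluating at position 5: result = True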